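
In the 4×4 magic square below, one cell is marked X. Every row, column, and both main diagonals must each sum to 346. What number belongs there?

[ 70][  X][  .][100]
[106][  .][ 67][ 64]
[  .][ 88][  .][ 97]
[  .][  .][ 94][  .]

From row 2, 346 − (106 + 67 + 64) gives (2,2) = 109.
Column 4 needs 346; the known cells sum to 261, so (4,4) = 85.
The remaining cell in main diagonal is (3,3) = 346 − 264 = 82.
Anti-diagonal needs 346; the known cells sum to 255, so (4,1) = 91.
Row 3 must total 346; the given cells sum to 267, so (3,1) = 79.
Row 4 needs 346; the known cells sum to 270, so (4,2) = 76.
Column 2 needs 346; the known cells sum to 273, so (1,2) = 73.

73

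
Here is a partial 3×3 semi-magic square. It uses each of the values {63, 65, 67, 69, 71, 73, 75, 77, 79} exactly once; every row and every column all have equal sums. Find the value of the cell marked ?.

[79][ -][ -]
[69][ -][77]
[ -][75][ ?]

The 9 entries sum to 639, so each line sums to 639/3 = 213.
Row 2 must total 213; the given cells sum to 146, so (2,2) = 67.
From column 1, 213 − (79 + 69) gives (3,1) = 65.
The remaining cell in column 2 is (1,2) = 213 − 142 = 71.
Row 1 must total 213; the given cells sum to 150, so (1,3) = 63.
Row 3: 65 + 75 + ? = 213, so (3,3) = 73.

73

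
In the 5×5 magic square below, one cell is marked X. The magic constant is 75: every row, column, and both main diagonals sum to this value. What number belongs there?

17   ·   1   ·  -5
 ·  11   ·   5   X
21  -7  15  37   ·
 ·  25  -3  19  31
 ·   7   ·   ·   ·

From row 3, 75 − (21 + (-7) + 15 + 37) gives (3,5) = 9.
From row 4, 75 − (25 + (-3) + 19 + 31) gives (4,1) = 3.
Column 2: 11 + (-7) + 25 + 7 + ? = 75, so (1,2) = 39.
Main diagonal needs 75; the known cells sum to 62, so (5,5) = 13.
From anti-diagonal, 75 − (-5 + 5 + 15 + 25) gives (5,1) = 35.
The remaining cell in row 1 is (1,4) = 75 − 52 = 23.
The remaining cell in column 1 is (2,1) = 75 − 76 = -1.
The remaining cell in column 4 is (5,4) = 75 − 84 = -9.
Column 5 must total 75; the given cells sum to 48, so (2,5) = 27.

27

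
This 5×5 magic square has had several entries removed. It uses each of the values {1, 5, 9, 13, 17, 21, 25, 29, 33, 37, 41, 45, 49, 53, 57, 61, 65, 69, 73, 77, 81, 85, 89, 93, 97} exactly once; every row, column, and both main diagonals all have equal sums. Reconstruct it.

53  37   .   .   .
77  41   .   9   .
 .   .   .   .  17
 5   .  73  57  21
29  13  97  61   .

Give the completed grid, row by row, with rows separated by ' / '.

53 37 1 85 69 / 77 41 25 9 93 / 81 65 49 33 17 / 5 89 73 57 21 / 29 13 97 61 45

The 25 entries sum to 1225, so each line sums to 1225/5 = 245.
From row 4, 245 − (5 + 73 + 57 + 21) gives (4,2) = 89.
Row 5 must total 245; the given cells sum to 200, so (5,5) = 45.
Column 1: 53 + 77 + 5 + 29 + ? = 245, so (3,1) = 81.
The remaining cell in column 2 is (3,2) = 245 − 180 = 65.
Main diagonal: 53 + 41 + 57 + 45 + ? = 245, so (3,3) = 49.
Anti-diagonal needs 245; the known cells sum to 176, so (1,5) = 69.
Row 3: 81 + 65 + 49 + 17 + ? = 245, so (3,4) = 33.
Column 4 must total 245; the given cells sum to 160, so (1,4) = 85.
Column 5 must total 245; the given cells sum to 152, so (2,5) = 93.
Row 1 needs 245; the known cells sum to 244, so (1,3) = 1.
From row 2, 245 − (77 + 41 + 9 + 93) gives (2,3) = 25.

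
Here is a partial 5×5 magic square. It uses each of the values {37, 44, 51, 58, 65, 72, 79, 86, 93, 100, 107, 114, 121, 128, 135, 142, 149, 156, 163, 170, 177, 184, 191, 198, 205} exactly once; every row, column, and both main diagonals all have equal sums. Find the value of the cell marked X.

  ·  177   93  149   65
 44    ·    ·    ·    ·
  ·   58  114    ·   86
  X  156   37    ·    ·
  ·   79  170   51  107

100

The 25 entries sum to 3025, so each line sums to 3025/5 = 605.
The remaining cell in row 1 is (1,1) = 605 − 484 = 121.
Row 5: 79 + 170 + 51 + 107 + ? = 605, so (5,1) = 198.
Column 2 needs 605; the known cells sum to 470, so (2,2) = 135.
Column 3 needs 605; the known cells sum to 414, so (2,3) = 191.
Main diagonal must total 605; the given cells sum to 477, so (4,4) = 128.
Anti-diagonal: 65 + 114 + 156 + 198 + ? = 605, so (2,4) = 72.
From row 2, 605 − (44 + 135 + 191 + 72) gives (2,5) = 163.
From column 4, 605 − (149 + 72 + 128 + 51) gives (3,4) = 205.
Column 5: 65 + 163 + 86 + 107 + ? = 605, so (4,5) = 184.
The remaining cell in row 3 is (3,1) = 605 − 463 = 142.
Row 4: 156 + 37 + 128 + 184 + ? = 605, so (4,1) = 100.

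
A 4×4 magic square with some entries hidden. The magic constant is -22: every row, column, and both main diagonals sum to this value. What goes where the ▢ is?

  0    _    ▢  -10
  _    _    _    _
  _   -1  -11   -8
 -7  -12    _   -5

From row 3, -22 − (-1 + (-11) + (-8)) gives (3,1) = -2.
From row 4, -22 − (-7 + (-12) + (-5)) gives (4,3) = 2.
Column 1 must total -22; the given cells sum to -9, so (2,1) = -13.
Column 4: -10 + (-8) + (-5) + ? = -22, so (2,4) = 1.
From main diagonal, -22 − (0 + (-11) + (-5)) gives (2,2) = -6.
Anti-diagonal needs -22; the known cells sum to -18, so (2,3) = -4.
Using column 2: -6 + (-1) + (-12) + ? → (1,2) = -22 − (-19) = -3.
Using column 3: -4 + (-11) + 2 + ? → (1,3) = -22 − (-13) = -9.

-9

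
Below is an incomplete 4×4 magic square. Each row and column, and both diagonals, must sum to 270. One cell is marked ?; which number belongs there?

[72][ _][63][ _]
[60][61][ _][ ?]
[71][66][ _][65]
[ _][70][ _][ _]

74

Row 3 needs 270; the known cells sum to 202, so (3,3) = 68.
Column 1 must total 270; the given cells sum to 203, so (4,1) = 67.
Using column 2: 61 + 66 + 70 + ? → (1,2) = 270 − 197 = 73.
From main diagonal, 270 − (72 + 61 + 68) gives (4,4) = 69.
Using row 1: 72 + 73 + 63 + ? → (1,4) = 270 − 208 = 62.
Row 4: 67 + 70 + 69 + ? = 270, so (4,3) = 64.
The remaining cell in column 3 is (2,3) = 270 − 195 = 75.
Column 4 needs 270; the known cells sum to 196, so (2,4) = 74.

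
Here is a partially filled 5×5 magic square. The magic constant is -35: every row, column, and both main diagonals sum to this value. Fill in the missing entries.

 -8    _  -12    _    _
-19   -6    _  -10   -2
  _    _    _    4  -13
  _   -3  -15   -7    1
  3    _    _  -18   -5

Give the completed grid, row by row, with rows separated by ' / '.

Using row 2: -19 + (-6) + (-10) + (-2) + ? → (2,3) = -35 − (-37) = 2.
From row 4, -35 − (-3 + (-15) + (-7) + 1) gives (4,1) = -11.
Column 1 needs -35; the known cells sum to -35, so (3,1) = 0.
Using column 4: -10 + 4 + (-7) + (-18) + ? → (1,4) = -35 − (-31) = -4.
From column 5, -35 − (-2 + (-13) + 1 + (-5)) gives (1,5) = -16.
Main diagonal: -8 + (-6) + (-7) + (-5) + ? = -35, so (3,3) = -9.
Row 1 must total -35; the given cells sum to -40, so (1,2) = 5.
Row 3 must total -35; the given cells sum to -18, so (3,2) = -17.
The remaining cell in column 2 is (5,2) = -35 − (-21) = -14.
Using column 3: -12 + 2 + (-9) + (-15) + ? → (5,3) = -35 − (-34) = -1.

-8 5 -12 -4 -16 / -19 -6 2 -10 -2 / 0 -17 -9 4 -13 / -11 -3 -15 -7 1 / 3 -14 -1 -18 -5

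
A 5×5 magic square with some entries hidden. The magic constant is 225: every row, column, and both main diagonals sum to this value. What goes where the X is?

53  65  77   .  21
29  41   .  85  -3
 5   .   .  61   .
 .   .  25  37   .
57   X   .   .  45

89

Row 1: 53 + 65 + 77 + 21 + ? = 225, so (1,4) = 9.
The remaining cell in row 2 is (2,3) = 225 − 152 = 73.
From column 1, 225 − (53 + 29 + 5 + 57) gives (4,1) = 81.
Column 4: 9 + 85 + 61 + 37 + ? = 225, so (5,4) = 33.
Main diagonal needs 225; the known cells sum to 176, so (3,3) = 49.
The remaining cell in anti-diagonal is (4,2) = 225 − 212 = 13.
Row 4: 81 + 13 + 25 + 37 + ? = 225, so (4,5) = 69.
From column 3, 225 − (77 + 73 + 49 + 25) gives (5,3) = 1.
Column 5 needs 225; the known cells sum to 132, so (3,5) = 93.
The remaining cell in row 3 is (3,2) = 225 − 208 = 17.
From row 5, 225 − (57 + 1 + 33 + 45) gives (5,2) = 89.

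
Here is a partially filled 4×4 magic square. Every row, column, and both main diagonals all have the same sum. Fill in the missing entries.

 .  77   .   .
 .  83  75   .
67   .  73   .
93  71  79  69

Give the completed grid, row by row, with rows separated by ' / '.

87 77 85 63 / 65 83 75 89 / 67 81 73 91 / 93 71 79 69

Row 4 is already complete: 93 + 71 + 79 + 69 = 312, so that is the magic constant.
The remaining cell in column 2 is (3,2) = 312 − 231 = 81.
From column 3, 312 − (75 + 73 + 79) gives (1,3) = 85.
From main diagonal, 312 − (83 + 73 + 69) gives (1,1) = 87.
Using anti-diagonal: 75 + 81 + 93 + ? → (1,4) = 312 − 249 = 63.
Row 3 must total 312; the given cells sum to 221, so (3,4) = 91.
The remaining cell in column 1 is (2,1) = 312 − 247 = 65.
Column 4 must total 312; the given cells sum to 223, so (2,4) = 89.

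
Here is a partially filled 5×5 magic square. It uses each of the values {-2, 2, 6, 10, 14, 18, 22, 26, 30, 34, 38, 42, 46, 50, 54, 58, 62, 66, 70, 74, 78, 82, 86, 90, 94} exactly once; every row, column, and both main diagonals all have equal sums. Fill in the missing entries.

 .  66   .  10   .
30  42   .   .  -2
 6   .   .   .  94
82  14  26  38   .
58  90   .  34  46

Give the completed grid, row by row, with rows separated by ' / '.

54 66 78 10 22 / 30 42 74 86 -2 / 6 18 50 62 94 / 82 14 26 38 70 / 58 90 2 34 46

The 25 entries sum to 1150, so each line sums to 1150/5 = 230.
Row 4 needs 230; the known cells sum to 160, so (4,5) = 70.
Using row 5: 58 + 90 + 34 + 46 + ? → (5,3) = 230 − 228 = 2.
Column 1 needs 230; the known cells sum to 176, so (1,1) = 54.
The remaining cell in column 2 is (3,2) = 230 − 212 = 18.
Column 5 must total 230; the given cells sum to 208, so (1,5) = 22.
Using main diagonal: 54 + 42 + 38 + 46 + ? → (3,3) = 230 − 180 = 50.
The remaining cell in anti-diagonal is (2,4) = 230 − 144 = 86.
From row 1, 230 − (54 + 66 + 10 + 22) gives (1,3) = 78.
Using row 2: 30 + 42 + 86 + (-2) + ? → (2,3) = 230 − 156 = 74.
Row 3 must total 230; the given cells sum to 168, so (3,4) = 62.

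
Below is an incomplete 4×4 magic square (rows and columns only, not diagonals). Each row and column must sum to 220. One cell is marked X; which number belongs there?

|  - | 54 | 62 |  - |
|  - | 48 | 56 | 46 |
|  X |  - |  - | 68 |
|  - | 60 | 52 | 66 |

44

Using row 2: 48 + 56 + 46 + ? → (2,1) = 220 − 150 = 70.
Row 4: 60 + 52 + 66 + ? = 220, so (4,1) = 42.
Column 2 needs 220; the known cells sum to 162, so (3,2) = 58.
From column 3, 220 − (62 + 56 + 52) gives (3,3) = 50.
The remaining cell in column 4 is (1,4) = 220 − 180 = 40.
Row 1 must total 220; the given cells sum to 156, so (1,1) = 64.
The remaining cell in row 3 is (3,1) = 220 − 176 = 44.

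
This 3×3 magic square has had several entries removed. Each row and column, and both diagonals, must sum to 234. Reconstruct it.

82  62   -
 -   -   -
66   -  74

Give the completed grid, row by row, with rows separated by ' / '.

82 62 90 / 86 78 70 / 66 94 74

The remaining cell in row 1 is (1,3) = 234 − 144 = 90.
From row 3, 234 − (66 + 74) gives (3,2) = 94.
From column 1, 234 − (82 + 66) gives (2,1) = 86.
The remaining cell in column 2 is (2,2) = 234 − 156 = 78.
Column 3: 90 + 74 + ? = 234, so (2,3) = 70.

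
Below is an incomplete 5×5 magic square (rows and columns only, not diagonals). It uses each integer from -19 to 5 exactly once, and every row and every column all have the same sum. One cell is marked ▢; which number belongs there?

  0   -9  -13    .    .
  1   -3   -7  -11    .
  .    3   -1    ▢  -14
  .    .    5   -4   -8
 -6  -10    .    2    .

-5

The entries are -19 through 5, which sum to -175, so each line sums to -175/5 = -35.
From row 2, -35 − (1 + (-3) + (-7) + (-11)) gives (2,5) = -15.
Using column 2: -9 + (-3) + 3 + (-10) + ? → (4,2) = -35 − (-19) = -16.
Using column 3: -13 + (-7) + (-1) + 5 + ? → (5,3) = -35 − (-16) = -19.
Row 4 needs -35; the known cells sum to -23, so (4,1) = -12.
The remaining cell in row 5 is (5,5) = -35 − (-33) = -2.
The remaining cell in column 1 is (3,1) = -35 − (-17) = -18.
The remaining cell in column 5 is (1,5) = -35 − (-39) = 4.
Using row 1: 0 + (-9) + (-13) + 4 + ? → (1,4) = -35 − (-18) = -17.
Row 3 needs -35; the known cells sum to -30, so (3,4) = -5.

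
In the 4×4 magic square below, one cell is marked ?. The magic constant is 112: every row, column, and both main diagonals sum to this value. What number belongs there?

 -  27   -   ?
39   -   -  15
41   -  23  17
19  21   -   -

37

From row 3, 112 − (41 + 23 + 17) gives (3,2) = 31.
Column 1: 39 + 41 + 19 + ? = 112, so (1,1) = 13.
Column 2 must total 112; the given cells sum to 79, so (2,2) = 33.
Main diagonal: 13 + 33 + 23 + ? = 112, so (4,4) = 43.
The remaining cell in row 2 is (2,3) = 112 − 87 = 25.
Using row 4: 19 + 21 + 43 + ? → (4,3) = 112 − 83 = 29.
Using column 3: 25 + 23 + 29 + ? → (1,3) = 112 − 77 = 35.
Column 4 needs 112; the known cells sum to 75, so (1,4) = 37.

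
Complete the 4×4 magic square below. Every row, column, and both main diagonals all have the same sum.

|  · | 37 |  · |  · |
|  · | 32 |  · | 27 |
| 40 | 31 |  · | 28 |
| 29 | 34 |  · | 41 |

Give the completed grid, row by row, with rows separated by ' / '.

Column 2 is already complete: 37 + 32 + 31 + 34 = 134, so that is the magic constant.
From row 3, 134 − (40 + 31 + 28) gives (3,3) = 35.
Using row 4: 29 + 34 + 41 + ? → (4,3) = 134 − 104 = 30.
From column 4, 134 − (27 + 28 + 41) gives (1,4) = 38.
Main diagonal needs 134; the known cells sum to 108, so (1,1) = 26.
Using anti-diagonal: 38 + 31 + 29 + ? → (2,3) = 134 − 98 = 36.
Row 1 must total 134; the given cells sum to 101, so (1,3) = 33.
Row 2 must total 134; the given cells sum to 95, so (2,1) = 39.

26 37 33 38 / 39 32 36 27 / 40 31 35 28 / 29 34 30 41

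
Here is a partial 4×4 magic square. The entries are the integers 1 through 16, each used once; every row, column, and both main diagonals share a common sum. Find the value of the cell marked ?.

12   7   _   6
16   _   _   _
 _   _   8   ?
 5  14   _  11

The entries are 1 through 16, which sum to 136, so each line sums to 136/4 = 34.
The remaining cell in row 1 is (1,3) = 34 − 25 = 9.
Row 4 needs 34; the known cells sum to 30, so (4,3) = 4.
Using column 1: 12 + 16 + 5 + ? → (3,1) = 34 − 33 = 1.
The remaining cell in column 3 is (2,3) = 34 − 21 = 13.
Main diagonal: 12 + 8 + 11 + ? = 34, so (2,2) = 3.
Anti-diagonal must total 34; the given cells sum to 24, so (3,2) = 10.
The remaining cell in row 2 is (2,4) = 34 − 32 = 2.
Row 3 needs 34; the known cells sum to 19, so (3,4) = 15.

15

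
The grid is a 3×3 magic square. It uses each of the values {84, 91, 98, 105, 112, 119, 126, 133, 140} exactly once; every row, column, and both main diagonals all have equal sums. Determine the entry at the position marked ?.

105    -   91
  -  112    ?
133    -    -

The 9 entries sum to 1008, so each line sums to 1008/3 = 336.
Row 1 needs 336; the known cells sum to 196, so (1,2) = 140.
Column 1: 105 + 133 + ? = 336, so (2,1) = 98.
Column 2 needs 336; the known cells sum to 252, so (3,2) = 84.
Main diagonal needs 336; the known cells sum to 217, so (3,3) = 119.
The remaining cell in row 2 is (2,3) = 336 − 210 = 126.

126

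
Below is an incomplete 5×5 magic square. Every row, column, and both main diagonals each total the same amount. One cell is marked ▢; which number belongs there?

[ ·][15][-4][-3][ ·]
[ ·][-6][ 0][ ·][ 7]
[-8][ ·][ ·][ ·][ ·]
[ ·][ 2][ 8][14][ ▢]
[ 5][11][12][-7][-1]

-5

Row 5 is complete and sums to 20; that is the magic constant.
From column 2, 20 − (15 + (-6) + 2 + 11) gives (3,2) = -2.
Column 3 must total 20; the given cells sum to 16, so (3,3) = 4.
From main diagonal, 20 − (-6 + 4 + 14 + (-1)) gives (1,1) = 9.
Row 1: 9 + 15 + (-4) + (-3) + ? = 20, so (1,5) = 3.
From anti-diagonal, 20 − (3 + 4 + 2 + 5) gives (2,4) = 6.
Row 2 needs 20; the known cells sum to 7, so (2,1) = 13.
Column 1 needs 20; the known cells sum to 19, so (4,1) = 1.
Column 4 must total 20; the given cells sum to 10, so (3,4) = 10.
The remaining cell in row 3 is (3,5) = 20 − 4 = 16.
Using row 4: 1 + 2 + 8 + 14 + ? → (4,5) = 20 − 25 = -5.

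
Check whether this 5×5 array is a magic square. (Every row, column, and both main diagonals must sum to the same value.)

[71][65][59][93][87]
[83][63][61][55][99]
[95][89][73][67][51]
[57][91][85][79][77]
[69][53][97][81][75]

Row 1: 71 + 65 + 59 + 93 + 87 = 375.
Row 2: 83 + 63 + 61 + 55 + 99 = 361.
Row 3: 95 + 89 + 73 + 67 + 51 = 375.
Row 4: 57 + 91 + 85 + 79 + 77 = 389.
Row 5: 69 + 53 + 97 + 81 + 75 = 375.
Column 1: 71 + 83 + 95 + 57 + 69 = 375.
Column 2: 65 + 63 + 89 + 91 + 53 = 361.
Column 3: 59 + 61 + 73 + 85 + 97 = 375.
Column 4: 93 + 55 + 67 + 79 + 81 = 375.
Column 5: 87 + 99 + 51 + 77 + 75 = 389.
Main diagonal: 71 + 63 + 73 + 79 + 75 = 361.
Anti-diagonal: 87 + 55 + 73 + 91 + 69 = 375.

No — column 5 sums to 389 but main diagonal sums to 361.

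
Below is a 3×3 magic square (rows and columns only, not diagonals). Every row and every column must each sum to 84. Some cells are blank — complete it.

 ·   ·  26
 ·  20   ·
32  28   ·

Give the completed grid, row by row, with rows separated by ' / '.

Row 3: 32 + 28 + ? = 84, so (3,3) = 24.
Using column 2: 20 + 28 + ? → (1,2) = 84 − 48 = 36.
Using column 3: 26 + 24 + ? → (2,3) = 84 − 50 = 34.
Row 1: 36 + 26 + ? = 84, so (1,1) = 22.
Row 2 needs 84; the known cells sum to 54, so (2,1) = 30.

22 36 26 / 30 20 34 / 32 28 24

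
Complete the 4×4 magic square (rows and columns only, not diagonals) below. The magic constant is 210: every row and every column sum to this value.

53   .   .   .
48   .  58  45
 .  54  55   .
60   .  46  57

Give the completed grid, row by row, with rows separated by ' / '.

Using row 2: 48 + 58 + 45 + ? → (2,2) = 210 − 151 = 59.
Using row 4: 60 + 46 + 57 + ? → (4,2) = 210 − 163 = 47.
The remaining cell in column 1 is (3,1) = 210 − 161 = 49.
From column 2, 210 − (59 + 54 + 47) gives (1,2) = 50.
The remaining cell in column 3 is (1,3) = 210 − 159 = 51.
From row 1, 210 − (53 + 50 + 51) gives (1,4) = 56.
Row 3 needs 210; the known cells sum to 158, so (3,4) = 52.

53 50 51 56 / 48 59 58 45 / 49 54 55 52 / 60 47 46 57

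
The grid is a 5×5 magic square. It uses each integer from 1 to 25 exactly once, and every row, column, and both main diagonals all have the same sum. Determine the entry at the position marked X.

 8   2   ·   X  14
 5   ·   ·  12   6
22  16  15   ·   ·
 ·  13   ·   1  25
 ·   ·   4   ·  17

20

The entries are 1 through 25, which sum to 325, so each line sums to 325/5 = 65.
The remaining cell in column 5 is (3,5) = 65 − 62 = 3.
The remaining cell in main diagonal is (2,2) = 65 − 41 = 24.
Anti-diagonal must total 65; the given cells sum to 54, so (5,1) = 11.
From row 2, 65 − (5 + 24 + 12 + 6) gives (2,3) = 18.
From row 3, 65 − (22 + 16 + 15 + 3) gives (3,4) = 9.
Using column 1: 8 + 5 + 22 + 11 + ? → (4,1) = 65 − 46 = 19.
Using column 2: 2 + 24 + 16 + 13 + ? → (5,2) = 65 − 55 = 10.
The remaining cell in row 4 is (4,3) = 65 − 58 = 7.
Row 5 must total 65; the given cells sum to 42, so (5,4) = 23.
The remaining cell in column 3 is (1,3) = 65 − 44 = 21.
Column 4: 12 + 9 + 1 + 23 + ? = 65, so (1,4) = 20.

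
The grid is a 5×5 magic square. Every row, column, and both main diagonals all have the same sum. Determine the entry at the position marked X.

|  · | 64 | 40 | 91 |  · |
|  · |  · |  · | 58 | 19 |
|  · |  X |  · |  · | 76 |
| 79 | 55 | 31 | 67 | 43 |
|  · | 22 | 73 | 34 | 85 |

Row 4 is complete and sums to 275; that is the magic constant.
Using row 5: 22 + 73 + 34 + 85 + ? → (5,1) = 275 − 214 = 61.
Column 4: 91 + 58 + 67 + 34 + ? = 275, so (3,4) = 25.
Column 5: 19 + 76 + 43 + 85 + ? = 275, so (1,5) = 52.
The remaining cell in anti-diagonal is (3,3) = 275 − 226 = 49.
Using row 1: 64 + 40 + 91 + 52 + ? → (1,1) = 275 − 247 = 28.
Column 3 must total 275; the given cells sum to 193, so (2,3) = 82.
Main diagonal needs 275; the known cells sum to 229, so (2,2) = 46.
Using row 2: 46 + 82 + 58 + 19 + ? → (2,1) = 275 − 205 = 70.
Column 1 must total 275; the given cells sum to 238, so (3,1) = 37.
Column 2 must total 275; the given cells sum to 187, so (3,2) = 88.

88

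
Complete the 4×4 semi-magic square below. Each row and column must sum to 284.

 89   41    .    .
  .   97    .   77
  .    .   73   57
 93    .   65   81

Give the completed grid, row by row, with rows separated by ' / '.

From row 4, 284 − (93 + 65 + 81) gives (4,2) = 45.
From column 2, 284 − (41 + 97 + 45) gives (3,2) = 101.
Column 4 must total 284; the given cells sum to 215, so (1,4) = 69.
From row 1, 284 − (89 + 41 + 69) gives (1,3) = 85.
Row 3: 101 + 73 + 57 + ? = 284, so (3,1) = 53.
From column 1, 284 − (89 + 53 + 93) gives (2,1) = 49.
Column 3 needs 284; the known cells sum to 223, so (2,3) = 61.

89 41 85 69 / 49 97 61 77 / 53 101 73 57 / 93 45 65 81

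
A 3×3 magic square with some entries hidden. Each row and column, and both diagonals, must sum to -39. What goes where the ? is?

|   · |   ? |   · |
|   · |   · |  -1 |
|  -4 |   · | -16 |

Row 3: -4 + (-16) + ? = -39, so (3,2) = -19.
Column 3: -1 + (-16) + ? = -39, so (1,3) = -22.
Anti-diagonal needs -39; the known cells sum to -26, so (2,2) = -13.
The remaining cell in row 2 is (2,1) = -39 − (-14) = -25.
Column 1 must total -39; the given cells sum to -29, so (1,1) = -10.
Column 2 needs -39; the known cells sum to -32, so (1,2) = -7.

-7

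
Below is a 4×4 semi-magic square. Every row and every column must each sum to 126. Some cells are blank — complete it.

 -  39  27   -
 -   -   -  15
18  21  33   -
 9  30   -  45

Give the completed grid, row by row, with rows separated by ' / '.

Using row 3: 18 + 21 + 33 + ? → (3,4) = 126 − 72 = 54.
Row 4: 9 + 30 + 45 + ? = 126, so (4,3) = 42.
Column 2 needs 126; the known cells sum to 90, so (2,2) = 36.
Column 3 must total 126; the given cells sum to 102, so (2,3) = 24.
Using column 4: 15 + 54 + 45 + ? → (1,4) = 126 − 114 = 12.
Using row 1: 39 + 27 + 12 + ? → (1,1) = 126 − 78 = 48.
From row 2, 126 − (36 + 24 + 15) gives (2,1) = 51.

48 39 27 12 / 51 36 24 15 / 18 21 33 54 / 9 30 42 45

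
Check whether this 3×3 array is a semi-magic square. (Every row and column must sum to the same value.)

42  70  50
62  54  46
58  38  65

No — column 1 sums to 162 but row 3 sums to 161.

Row 1: 42 + 70 + 50 = 162.
Row 2: 62 + 54 + 46 = 162.
Row 3: 58 + 38 + 65 = 161.
Column 1: 42 + 62 + 58 = 162.
Column 2: 70 + 54 + 38 = 162.
Column 3: 50 + 46 + 65 = 161.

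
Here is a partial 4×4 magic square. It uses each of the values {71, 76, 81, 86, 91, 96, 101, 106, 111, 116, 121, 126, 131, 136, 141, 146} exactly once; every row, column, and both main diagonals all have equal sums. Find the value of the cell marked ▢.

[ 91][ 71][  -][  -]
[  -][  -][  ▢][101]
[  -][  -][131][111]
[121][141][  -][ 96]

81

The 16 entries sum to 1736, so each line sums to 1736/4 = 434.
Row 4: 121 + 141 + 96 + ? = 434, so (4,3) = 76.
Column 4: 101 + 111 + 96 + ? = 434, so (1,4) = 126.
Main diagonal needs 434; the known cells sum to 318, so (2,2) = 116.
Row 1: 91 + 71 + 126 + ? = 434, so (1,3) = 146.
The remaining cell in column 2 is (3,2) = 434 − 328 = 106.
Column 3 needs 434; the known cells sum to 353, so (2,3) = 81.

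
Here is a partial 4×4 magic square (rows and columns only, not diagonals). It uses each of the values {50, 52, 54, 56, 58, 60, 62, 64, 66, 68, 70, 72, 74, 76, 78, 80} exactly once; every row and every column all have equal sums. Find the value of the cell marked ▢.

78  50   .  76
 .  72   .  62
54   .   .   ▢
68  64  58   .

The 16 entries sum to 1040, so each line sums to 1040/4 = 260.
Row 1: 78 + 50 + 76 + ? = 260, so (1,3) = 56.
Row 4 must total 260; the given cells sum to 190, so (4,4) = 70.
From column 1, 260 − (78 + 54 + 68) gives (2,1) = 60.
The remaining cell in column 2 is (3,2) = 260 − 186 = 74.
Column 4 needs 260; the known cells sum to 208, so (3,4) = 52.

52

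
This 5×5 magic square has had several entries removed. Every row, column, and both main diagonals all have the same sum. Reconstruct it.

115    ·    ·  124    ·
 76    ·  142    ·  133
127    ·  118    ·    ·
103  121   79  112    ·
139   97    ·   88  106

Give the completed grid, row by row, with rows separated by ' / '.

Column 1 is already complete: 115 + 76 + 127 + 103 + 139 = 560, so that is the magic constant.
Row 4 needs 560; the known cells sum to 415, so (4,5) = 145.
Row 5: 139 + 97 + 88 + 106 + ? = 560, so (5,3) = 130.
Column 3 must total 560; the given cells sum to 469, so (1,3) = 91.
The remaining cell in main diagonal is (2,2) = 560 − 451 = 109.
The remaining cell in row 2 is (2,4) = 560 − 460 = 100.
Column 4: 124 + 100 + 112 + 88 + ? = 560, so (3,4) = 136.
From anti-diagonal, 560 − (100 + 118 + 121 + 139) gives (1,5) = 82.
Using row 1: 115 + 91 + 124 + 82 + ? → (1,2) = 560 − 412 = 148.
From column 2, 560 − (148 + 109 + 121 + 97) gives (3,2) = 85.
Column 5 must total 560; the given cells sum to 466, so (3,5) = 94.

115 148 91 124 82 / 76 109 142 100 133 / 127 85 118 136 94 / 103 121 79 112 145 / 139 97 130 88 106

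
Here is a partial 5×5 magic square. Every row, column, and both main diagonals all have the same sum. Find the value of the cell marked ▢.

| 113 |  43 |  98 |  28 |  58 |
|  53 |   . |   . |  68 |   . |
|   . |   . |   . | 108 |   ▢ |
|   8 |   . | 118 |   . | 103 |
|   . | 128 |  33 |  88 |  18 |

Row 1 is complete and sums to 340; that is the magic constant.
The remaining cell in row 5 is (5,1) = 340 − 267 = 73.
From column 1, 340 − (113 + 53 + 8 + 73) gives (3,1) = 93.
Column 4 must total 340; the given cells sum to 292, so (4,4) = 48.
Using row 4: 8 + 118 + 48 + 103 + ? → (4,2) = 340 − 277 = 63.
From anti-diagonal, 340 − (58 + 68 + 63 + 73) gives (3,3) = 78.
Column 3 must total 340; the given cells sum to 327, so (2,3) = 13.
Main diagonal needs 340; the known cells sum to 257, so (2,2) = 83.
Using row 2: 53 + 83 + 13 + 68 + ? → (2,5) = 340 − 217 = 123.
Column 2: 43 + 83 + 63 + 128 + ? = 340, so (3,2) = 23.
The remaining cell in column 5 is (3,5) = 340 − 302 = 38.

38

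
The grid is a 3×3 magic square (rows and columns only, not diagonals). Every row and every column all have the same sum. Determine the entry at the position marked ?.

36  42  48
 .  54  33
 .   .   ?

Row 1 is complete and sums to 126; that is the magic constant.
Using row 2: 54 + 33 + ? → (2,1) = 126 − 87 = 39.
Column 1 needs 126; the known cells sum to 75, so (3,1) = 51.
Column 2: 42 + 54 + ? = 126, so (3,2) = 30.
Column 3 needs 126; the known cells sum to 81, so (3,3) = 45.

45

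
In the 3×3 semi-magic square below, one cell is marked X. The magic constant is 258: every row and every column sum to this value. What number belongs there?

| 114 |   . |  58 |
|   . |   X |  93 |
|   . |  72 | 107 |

Using row 1: 114 + 58 + ? → (1,2) = 258 − 172 = 86.
Row 3: 72 + 107 + ? = 258, so (3,1) = 79.
Using column 1: 114 + 79 + ? → (2,1) = 258 − 193 = 65.
Column 2 needs 258; the known cells sum to 158, so (2,2) = 100.

100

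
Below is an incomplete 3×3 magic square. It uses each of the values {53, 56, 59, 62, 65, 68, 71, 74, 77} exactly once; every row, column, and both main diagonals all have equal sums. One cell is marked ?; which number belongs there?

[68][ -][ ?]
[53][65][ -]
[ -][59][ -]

56

The 9 entries sum to 585, so each line sums to 585/3 = 195.
Using row 2: 53 + 65 + ? → (2,3) = 195 − 118 = 77.
Using column 1: 68 + 53 + ? → (3,1) = 195 − 121 = 74.
The remaining cell in column 2 is (1,2) = 195 − 124 = 71.
The remaining cell in main diagonal is (3,3) = 195 − 133 = 62.
Anti-diagonal needs 195; the known cells sum to 139, so (1,3) = 56.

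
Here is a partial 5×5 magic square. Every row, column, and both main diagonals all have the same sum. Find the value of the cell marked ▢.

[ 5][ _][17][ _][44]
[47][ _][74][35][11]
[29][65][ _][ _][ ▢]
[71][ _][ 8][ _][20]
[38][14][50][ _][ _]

53

Column 1 is complete and sums to 190; that is the magic constant.
Row 2 must total 190; the given cells sum to 167, so (2,2) = 23.
From column 3, 190 − (17 + 74 + 8 + 50) gives (3,3) = 41.
Anti-diagonal: 44 + 35 + 41 + 38 + ? = 190, so (4,2) = 32.
Using row 4: 71 + 32 + 8 + 20 + ? → (4,4) = 190 − 131 = 59.
Using column 2: 23 + 65 + 32 + 14 + ? → (1,2) = 190 − 134 = 56.
Main diagonal needs 190; the known cells sum to 128, so (5,5) = 62.
From row 1, 190 − (5 + 56 + 17 + 44) gives (1,4) = 68.
Using row 5: 38 + 14 + 50 + 62 + ? → (5,4) = 190 − 164 = 26.
The remaining cell in column 4 is (3,4) = 190 − 188 = 2.
Using column 5: 44 + 11 + 20 + 62 + ? → (3,5) = 190 − 137 = 53.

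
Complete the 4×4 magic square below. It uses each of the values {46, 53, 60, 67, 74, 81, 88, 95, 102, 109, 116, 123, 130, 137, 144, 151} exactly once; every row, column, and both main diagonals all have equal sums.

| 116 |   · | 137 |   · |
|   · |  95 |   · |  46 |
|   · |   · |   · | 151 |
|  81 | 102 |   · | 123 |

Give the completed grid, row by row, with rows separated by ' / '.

The 16 entries sum to 1576, so each line sums to 1576/4 = 394.
Using row 4: 81 + 102 + 123 + ? → (4,3) = 394 − 306 = 88.
The remaining cell in column 4 is (1,4) = 394 − 320 = 74.
From main diagonal, 394 − (116 + 95 + 123) gives (3,3) = 60.
Row 1 must total 394; the given cells sum to 327, so (1,2) = 67.
Column 2 must total 394; the given cells sum to 264, so (3,2) = 130.
Column 3 must total 394; the given cells sum to 285, so (2,3) = 109.
From row 2, 394 − (95 + 109 + 46) gives (2,1) = 144.
From row 3, 394 − (130 + 60 + 151) gives (3,1) = 53.

116 67 137 74 / 144 95 109 46 / 53 130 60 151 / 81 102 88 123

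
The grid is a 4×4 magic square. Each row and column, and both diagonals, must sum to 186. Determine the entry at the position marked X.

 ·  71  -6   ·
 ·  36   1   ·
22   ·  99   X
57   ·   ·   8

15

Column 3 must total 186; the given cells sum to 94, so (4,3) = 92.
Using main diagonal: 36 + 99 + 8 + ? → (1,1) = 186 − 143 = 43.
The remaining cell in row 1 is (1,4) = 186 − 108 = 78.
From row 4, 186 − (57 + 92 + 8) gives (4,2) = 29.
From column 1, 186 − (43 + 22 + 57) gives (2,1) = 64.
From column 2, 186 − (71 + 36 + 29) gives (3,2) = 50.
From row 2, 186 − (64 + 36 + 1) gives (2,4) = 85.
Row 3: 22 + 50 + 99 + ? = 186, so (3,4) = 15.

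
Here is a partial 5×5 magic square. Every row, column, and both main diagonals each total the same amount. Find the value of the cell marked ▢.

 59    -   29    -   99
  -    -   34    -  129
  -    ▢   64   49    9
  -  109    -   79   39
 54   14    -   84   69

104

Column 5 is complete and sums to 345; that is the magic constant.
From row 5, 345 − (54 + 14 + 84 + 69) gives (5,3) = 124.
Using column 3: 29 + 34 + 64 + 124 + ? → (4,3) = 345 − 251 = 94.
Main diagonal must total 345; the given cells sum to 271, so (2,2) = 74.
From anti-diagonal, 345 − (99 + 64 + 109 + 54) gives (2,4) = 19.
Row 2: 74 + 34 + 19 + 129 + ? = 345, so (2,1) = 89.
Row 4: 109 + 94 + 79 + 39 + ? = 345, so (4,1) = 24.
Column 1: 59 + 89 + 24 + 54 + ? = 345, so (3,1) = 119.
Column 4 needs 345; the known cells sum to 231, so (1,4) = 114.
Row 1 must total 345; the given cells sum to 301, so (1,2) = 44.
Row 3: 119 + 64 + 49 + 9 + ? = 345, so (3,2) = 104.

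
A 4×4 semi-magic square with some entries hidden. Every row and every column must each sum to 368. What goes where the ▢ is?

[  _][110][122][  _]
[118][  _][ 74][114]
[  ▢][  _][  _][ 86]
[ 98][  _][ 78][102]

82

Using row 2: 118 + 74 + 114 + ? → (2,2) = 368 − 306 = 62.
Row 4 needs 368; the known cells sum to 278, so (4,2) = 90.
From column 2, 368 − (110 + 62 + 90) gives (3,2) = 106.
From column 3, 368 − (122 + 74 + 78) gives (3,3) = 94.
The remaining cell in column 4 is (1,4) = 368 − 302 = 66.
From row 1, 368 − (110 + 122 + 66) gives (1,1) = 70.
The remaining cell in row 3 is (3,1) = 368 − 286 = 82.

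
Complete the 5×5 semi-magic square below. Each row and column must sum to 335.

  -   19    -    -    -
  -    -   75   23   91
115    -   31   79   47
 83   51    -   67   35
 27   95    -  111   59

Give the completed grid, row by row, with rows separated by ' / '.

From row 3, 335 − (115 + 31 + 79 + 47) gives (3,2) = 63.
From row 4, 335 − (83 + 51 + 67 + 35) gives (4,3) = 99.
Row 5 needs 335; the known cells sum to 292, so (5,3) = 43.
Column 2 must total 335; the given cells sum to 228, so (2,2) = 107.
Column 3 needs 335; the known cells sum to 248, so (1,3) = 87.
The remaining cell in column 4 is (1,4) = 335 − 280 = 55.
Using column 5: 91 + 47 + 35 + 59 + ? → (1,5) = 335 − 232 = 103.
Row 1 needs 335; the known cells sum to 264, so (1,1) = 71.
Row 2 needs 335; the known cells sum to 296, so (2,1) = 39.

71 19 87 55 103 / 39 107 75 23 91 / 115 63 31 79 47 / 83 51 99 67 35 / 27 95 43 111 59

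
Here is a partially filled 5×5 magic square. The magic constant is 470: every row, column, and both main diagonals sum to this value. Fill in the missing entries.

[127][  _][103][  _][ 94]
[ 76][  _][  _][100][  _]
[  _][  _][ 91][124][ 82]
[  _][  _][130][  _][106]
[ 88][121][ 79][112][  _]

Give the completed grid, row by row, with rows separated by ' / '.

From row 5, 470 − (88 + 121 + 79 + 112) gives (5,5) = 70.
Using column 3: 103 + 91 + 130 + 79 + ? → (2,3) = 470 − 403 = 67.
The remaining cell in column 5 is (2,5) = 470 − 352 = 118.
From anti-diagonal, 470 − (94 + 100 + 91 + 88) gives (4,2) = 97.
Using row 2: 76 + 67 + 100 + 118 + ? → (2,2) = 470 − 361 = 109.
From main diagonal, 470 − (127 + 109 + 91 + 70) gives (4,4) = 73.
From row 4, 470 − (97 + 130 + 73 + 106) gives (4,1) = 64.
Column 1 needs 470; the known cells sum to 355, so (3,1) = 115.
From column 4, 470 − (100 + 124 + 73 + 112) gives (1,4) = 61.
The remaining cell in row 1 is (1,2) = 470 − 385 = 85.
The remaining cell in row 3 is (3,2) = 470 − 412 = 58.

127 85 103 61 94 / 76 109 67 100 118 / 115 58 91 124 82 / 64 97 130 73 106 / 88 121 79 112 70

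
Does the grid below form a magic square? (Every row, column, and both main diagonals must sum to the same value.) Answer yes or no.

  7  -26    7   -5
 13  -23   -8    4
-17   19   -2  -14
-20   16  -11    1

Row 1: 7 + (-26) + 7 + (-5) = -17.
Row 2: 13 + (-23) + (-8) + 4 = -14.
Row 3: -17 + 19 + (-2) + (-14) = -14.
Row 4: -20 + 16 + (-11) + 1 = -14.
Column 1: 7 + 13 + (-17) + (-20) = -17.
Column 2: -26 + (-23) + 19 + 16 = -14.
Column 3: 7 + (-8) + (-2) + (-11) = -14.
Column 4: -5 + 4 + (-14) + 1 = -14.
Main diagonal: 7 + (-23) + (-2) + 1 = -17.
Anti-diagonal: -5 + (-8) + 19 + (-20) = -14.

No — column 2 sums to -14 but column 1 sums to -17.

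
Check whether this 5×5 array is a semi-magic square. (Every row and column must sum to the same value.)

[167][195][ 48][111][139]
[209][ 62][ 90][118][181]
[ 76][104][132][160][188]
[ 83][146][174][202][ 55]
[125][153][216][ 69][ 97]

Row 1: 167 + 195 + 48 + 111 + 139 = 660.
Row 2: 209 + 62 + 90 + 118 + 181 = 660.
Row 3: 76 + 104 + 132 + 160 + 188 = 660.
Row 4: 83 + 146 + 174 + 202 + 55 = 660.
Row 5: 125 + 153 + 216 + 69 + 97 = 660.
Column 1: 167 + 209 + 76 + 83 + 125 = 660.
Column 2: 195 + 62 + 104 + 146 + 153 = 660.
Column 3: 48 + 90 + 132 + 174 + 216 = 660.
Column 4: 111 + 118 + 160 + 202 + 69 = 660.
Column 5: 139 + 181 + 188 + 55 + 97 = 660.
All lines sum to 660.

Yes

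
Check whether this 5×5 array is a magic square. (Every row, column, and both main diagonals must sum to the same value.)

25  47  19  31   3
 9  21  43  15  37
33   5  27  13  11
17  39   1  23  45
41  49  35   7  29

No — row 1 sums to 125 but row 3 sums to 89.

Row 1: 25 + 47 + 19 + 31 + 3 = 125.
Row 2: 9 + 21 + 43 + 15 + 37 = 125.
Row 3: 33 + 5 + 27 + 13 + 11 = 89.
Row 4: 17 + 39 + 1 + 23 + 45 = 125.
Row 5: 41 + 49 + 35 + 7 + 29 = 161.
Column 1: 25 + 9 + 33 + 17 + 41 = 125.
Column 2: 47 + 21 + 5 + 39 + 49 = 161.
Column 3: 19 + 43 + 27 + 1 + 35 = 125.
Column 4: 31 + 15 + 13 + 23 + 7 = 89.
Column 5: 3 + 37 + 11 + 45 + 29 = 125.
Main diagonal: 25 + 21 + 27 + 23 + 29 = 125.
Anti-diagonal: 3 + 15 + 27 + 39 + 41 = 125.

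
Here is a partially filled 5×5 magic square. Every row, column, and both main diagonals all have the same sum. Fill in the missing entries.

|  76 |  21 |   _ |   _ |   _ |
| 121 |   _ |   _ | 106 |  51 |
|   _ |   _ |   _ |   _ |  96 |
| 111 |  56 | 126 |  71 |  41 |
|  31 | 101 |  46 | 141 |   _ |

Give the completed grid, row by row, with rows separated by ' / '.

76 21 116 61 131 / 121 91 36 106 51 / 66 136 81 26 96 / 111 56 126 71 41 / 31 101 46 141 86

Row 4 is already complete: 111 + 56 + 126 + 71 + 41 = 405, so that is the magic constant.
Using row 5: 31 + 101 + 46 + 141 + ? → (5,5) = 405 − 319 = 86.
Column 1 needs 405; the known cells sum to 339, so (3,1) = 66.
The remaining cell in column 5 is (1,5) = 405 − 274 = 131.
Anti-diagonal needs 405; the known cells sum to 324, so (3,3) = 81.
Main diagonal: 76 + 81 + 71 + 86 + ? = 405, so (2,2) = 91.
Row 2: 121 + 91 + 106 + 51 + ? = 405, so (2,3) = 36.
Column 2 must total 405; the given cells sum to 269, so (3,2) = 136.
Column 3 needs 405; the known cells sum to 289, so (1,3) = 116.
The remaining cell in row 1 is (1,4) = 405 − 344 = 61.
From row 3, 405 − (66 + 136 + 81 + 96) gives (3,4) = 26.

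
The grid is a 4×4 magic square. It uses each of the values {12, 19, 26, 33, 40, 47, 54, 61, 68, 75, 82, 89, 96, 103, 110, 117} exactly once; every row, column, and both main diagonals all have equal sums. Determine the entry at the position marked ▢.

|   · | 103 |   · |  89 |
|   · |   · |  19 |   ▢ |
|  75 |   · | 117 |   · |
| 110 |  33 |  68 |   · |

96

The 16 entries sum to 1032, so each line sums to 1032/4 = 258.
Using row 4: 110 + 33 + 68 + ? → (4,4) = 258 − 211 = 47.
Column 3 needs 258; the known cells sum to 204, so (1,3) = 54.
Anti-diagonal needs 258; the known cells sum to 218, so (3,2) = 40.
From row 1, 258 − (103 + 54 + 89) gives (1,1) = 12.
Row 3 needs 258; the known cells sum to 232, so (3,4) = 26.
Using column 1: 12 + 75 + 110 + ? → (2,1) = 258 − 197 = 61.
Column 2 needs 258; the known cells sum to 176, so (2,2) = 82.
Column 4: 89 + 26 + 47 + ? = 258, so (2,4) = 96.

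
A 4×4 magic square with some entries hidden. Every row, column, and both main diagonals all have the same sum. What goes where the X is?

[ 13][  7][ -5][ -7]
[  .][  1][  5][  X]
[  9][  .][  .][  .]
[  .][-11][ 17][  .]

15

Row 1 is complete and sums to 8; that is the magic constant.
Using column 2: 7 + 1 + (-11) + ? → (3,2) = 8 − (-3) = 11.
Using column 3: -5 + 5 + 17 + ? → (3,3) = 8 − 17 = -9.
Using main diagonal: 13 + 1 + (-9) + ? → (4,4) = 8 − 5 = 3.
Anti-diagonal must total 8; the given cells sum to 9, so (4,1) = -1.
The remaining cell in row 3 is (3,4) = 8 − 11 = -3.
Column 1 needs 8; the known cells sum to 21, so (2,1) = -13.
Using column 4: -7 + (-3) + 3 + ? → (2,4) = 8 − (-7) = 15.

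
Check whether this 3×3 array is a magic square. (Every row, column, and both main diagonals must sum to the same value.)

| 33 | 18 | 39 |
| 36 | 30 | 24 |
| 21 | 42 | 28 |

Row 1: 33 + 18 + 39 = 90.
Row 2: 36 + 30 + 24 = 90.
Row 3: 21 + 42 + 28 = 91.
Column 1: 33 + 36 + 21 = 90.
Column 2: 18 + 30 + 42 = 90.
Column 3: 39 + 24 + 28 = 91.
Main diagonal: 33 + 30 + 28 = 91.
Anti-diagonal: 39 + 30 + 21 = 90.

No — row 3 sums to 91 but column 2 sums to 90.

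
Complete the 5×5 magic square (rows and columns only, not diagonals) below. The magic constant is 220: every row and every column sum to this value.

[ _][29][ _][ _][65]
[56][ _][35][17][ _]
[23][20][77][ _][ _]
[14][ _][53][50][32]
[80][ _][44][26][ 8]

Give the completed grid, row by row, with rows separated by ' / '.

47 29 11 68 65 / 56 38 35 17 74 / 23 20 77 59 41 / 14 71 53 50 32 / 80 62 44 26 8

Row 4 needs 220; the known cells sum to 149, so (4,2) = 71.
Using row 5: 80 + 44 + 26 + 8 + ? → (5,2) = 220 − 158 = 62.
Using column 1: 56 + 23 + 14 + 80 + ? → (1,1) = 220 − 173 = 47.
Column 2: 29 + 20 + 71 + 62 + ? = 220, so (2,2) = 38.
Column 3 must total 220; the given cells sum to 209, so (1,3) = 11.
Row 1: 47 + 29 + 11 + 65 + ? = 220, so (1,4) = 68.
The remaining cell in row 2 is (2,5) = 220 − 146 = 74.
The remaining cell in column 4 is (3,4) = 220 − 161 = 59.
Column 5 needs 220; the known cells sum to 179, so (3,5) = 41.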